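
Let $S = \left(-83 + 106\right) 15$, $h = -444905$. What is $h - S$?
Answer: $-445250$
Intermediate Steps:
$S = 345$ ($S = 23 \cdot 15 = 345$)
$h - S = -444905 - 345 = -445250$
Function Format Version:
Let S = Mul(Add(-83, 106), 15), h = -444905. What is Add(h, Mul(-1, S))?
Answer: -445250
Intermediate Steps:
S = 345 (S = Mul(23, 15) = 345)
Add(h, Mul(-1, S)) = Add(-444905, Mul(-1, 345)) = Add(-444905, -345) = -445250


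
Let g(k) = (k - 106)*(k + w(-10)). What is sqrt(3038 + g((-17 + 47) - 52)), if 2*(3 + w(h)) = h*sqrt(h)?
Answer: sqrt(6238 + 640*I*sqrt(10)) ≈ 79.988 + 12.651*I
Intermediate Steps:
w(h) = -3 + h**(3/2)/2 (w(h) = -3 + (h*sqrt(h))/2 = -3 + h**(3/2)/2)
g(k) = (-106 + k)*(-3 + k - 5*I*sqrt(10)) (g(k) = (k - 106)*(k + (-3 + (-10)**(3/2)/2)) = (-106 + k)*(k + (-3 + (-10*I*sqrt(10))/2)) = (-106 + k)*(k + (-3 - 5*I*sqrt(10))) = (-106 + k)*(-3 + k - 5*I*sqrt(10)))
sqrt(3038 + g((-17 + 47) - 52)) = sqrt(3038 + (318 + ((-17 + 47) - 52)**2 - 109*((-17 + 47) - 52) + 530*I*sqrt(10) - 5*I*((-17 + 47) - 52)*sqrt(10))) = sqrt(3038 + (318 + (30 - 52)**2 - 109*(30 - 52) + 530*I*sqrt(10) - 5*I*(30 - 52)*sqrt(10))) = sqrt(3038 + (318 + (-22)**2 - 109*(-22) + 530*I*sqrt(10) - 5*I*(-22)*sqrt(10))) = sqrt(3038 + (318 + 484 + 2398 + 530*I*sqrt(10) + 110*I*sqrt(10))) = sqrt(3038 + (3200 + 640*I*sqrt(10))) = sqrt(6238 + 640*I*sqrt(10))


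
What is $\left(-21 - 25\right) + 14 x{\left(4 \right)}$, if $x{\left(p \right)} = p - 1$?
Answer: $-4$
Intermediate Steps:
$x{\left(p \right)} = -1 + p$ ($x{\left(p \right)} = p - 1 = -1 + p$)
$\left(-21 - 25\right) + 14 x{\left(4 \right)} = \left(-21 - 25\right) + 14 \left(-1 + 4\right) = \left(-21 - 25\right) + 14 \cdot 3 = -46 + 42 = -4$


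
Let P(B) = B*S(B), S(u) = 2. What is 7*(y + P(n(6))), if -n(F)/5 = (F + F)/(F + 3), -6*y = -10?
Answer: -245/3 ≈ -81.667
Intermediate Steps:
y = 5/3 (y = -⅙*(-10) = 5/3 ≈ 1.6667)
n(F) = -10*F/(3 + F) (n(F) = -5*(F + F)/(F + 3) = -5*2*F/(3 + F) = -10*F/(3 + F))
P(B) = 2*B (P(B) = B*2 = 2*B)
7*(y + P(n(6))) = 7*(5/3 + 2*(-10*6/(3 + 6))) = 7*(5/3 + 2*(-10*6/9)) = 7*(5/3 + 2*(-10*6*⅑)) = 7*(5/3 + 2*(-20/3)) = 7*(5/3 - 40/3) = 7*(-35/3) = -245/3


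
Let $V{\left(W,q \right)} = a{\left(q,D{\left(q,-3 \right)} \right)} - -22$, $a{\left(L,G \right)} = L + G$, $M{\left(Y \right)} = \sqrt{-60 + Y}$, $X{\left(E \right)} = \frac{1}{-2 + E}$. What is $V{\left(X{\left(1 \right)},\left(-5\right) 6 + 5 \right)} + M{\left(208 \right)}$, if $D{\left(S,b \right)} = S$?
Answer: $-28 + 2 \sqrt{37} \approx -15.834$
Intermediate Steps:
$a{\left(L,G \right)} = G + L$
$V{\left(W,q \right)} = 22 + 2 q$ ($V{\left(W,q \right)} = \left(q + q\right) - -22 = 2 q + 22 = 22 + 2 q$)
$V{\left(X{\left(1 \right)},\left(-5\right) 6 + 5 \right)} + M{\left(208 \right)} = \left(22 + 2 \left(\left(-5\right) 6 + 5\right)\right) + \sqrt{-60 + 208} = \left(22 + 2 \left(-30 + 5\right)\right) + \sqrt{148} = \left(22 + 2 \left(-25\right)\right) + 2 \sqrt{37} = \left(22 - 50\right) + 2 \sqrt{37} = -28 + 2 \sqrt{37}$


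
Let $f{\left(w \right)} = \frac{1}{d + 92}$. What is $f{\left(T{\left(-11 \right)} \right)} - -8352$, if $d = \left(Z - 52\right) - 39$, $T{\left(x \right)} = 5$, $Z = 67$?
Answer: $\frac{567937}{68} \approx 8352.0$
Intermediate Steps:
$d = -24$ ($d = \left(67 - 52\right) - 39 = 15 - 39 = -24$)
$f{\left(w \right)} = \frac{1}{68}$ ($f{\left(w \right)} = \frac{1}{-24 + 92} = \frac{1}{68}$)
$f{\left(T{\left(-11 \right)} \right)} - -8352 = \frac{1}{68} - -8352 = \frac{1}{68} + 8352 = \frac{567937}{68}$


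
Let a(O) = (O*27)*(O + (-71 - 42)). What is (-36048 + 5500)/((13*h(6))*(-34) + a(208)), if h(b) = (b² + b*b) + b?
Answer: -1091/17823 ≈ -0.061213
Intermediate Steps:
h(b) = b + 2*b² (h(b) = (b² + b²) + b = 2*b² + b = b + 2*b²)
a(O) = 27*O*(-113 + O) (a(O) = (27*O)*(O - 113) = (27*O)*(-113 + O) = 27*O*(-113 + O))
(-36048 + 5500)/((13*h(6))*(-34) + a(208)) = (-36048 + 5500)/((13*(6*(1 + 2*6)))*(-34) + 27*208*(-113 + 208)) = -30548/((13*(6*(1 + 12)))*(-34) + 27*208*95) = -30548/((13*(6*13))*(-34) + 533520) = -30548/((13*78)*(-34) + 533520) = -30548/(1014*(-34) + 533520) = -30548/(-34476 + 533520) = -30548/499044 = -30548*1/499044 = -1091/17823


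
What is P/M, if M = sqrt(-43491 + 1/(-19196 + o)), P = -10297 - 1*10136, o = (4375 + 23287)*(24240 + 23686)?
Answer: 40866*I*sqrt(19108928974434579560370)/57656445607655 ≈ 97.979*I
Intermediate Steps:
o = 1325729012 (o = 27662*47926 = 1325729012)
P = -20433 (P = -10297 - 10136 = -20433)
M = I*sqrt(19108928974434579560370)/662854908 (M = sqrt(-43491 + 1/(-19196 + 1325729012)) = sqrt(-43491 + 1/1325709816) = sqrt(-57656445607655/1325709816) = I*sqrt(19108928974434579560370)/662854908 ≈ 208.54*I)
P/M = -20433*(-2*I*sqrt(19108928974434579560370)/57656445607655) = -(-40866)*I*sqrt(19108928974434579560370)/57656445607655 = 40866*I*sqrt(19108928974434579560370)/57656445607655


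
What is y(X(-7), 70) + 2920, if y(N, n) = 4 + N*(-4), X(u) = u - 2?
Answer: 2960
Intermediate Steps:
X(u) = -2 + u
y(N, n) = 4 - 4*N
y(X(-7), 70) + 2920 = (4 - 4*(-2 - 7)) + 2920 = (4 - 4*(-9)) + 2920 = (4 + 36) + 2920 = 40 + 2920 = 2960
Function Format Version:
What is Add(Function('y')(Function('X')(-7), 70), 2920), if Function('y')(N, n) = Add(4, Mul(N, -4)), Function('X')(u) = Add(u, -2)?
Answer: 2960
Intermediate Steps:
Function('X')(u) = Add(-2, u)
Function('y')(N, n) = Add(4, Mul(-4, N))
Add(Function('y')(Function('X')(-7), 70), 2920) = Add(Add(4, Mul(-4, Add(-2, -7))), 2920) = Add(Add(4, Mul(-4, -9)), 2920) = Add(Add(4, 36), 2920) = Add(40, 2920) = 2960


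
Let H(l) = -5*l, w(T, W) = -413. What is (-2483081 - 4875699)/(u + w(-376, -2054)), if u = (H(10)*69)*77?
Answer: 7358780/266063 ≈ 27.658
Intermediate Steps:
u = -265650 (u = (-5*10*69)*77 = -50*69*77 = -3450*77 = -265650)
(-2483081 - 4875699)/(u + w(-376, -2054)) = (-2483081 - 4875699)/(-265650 - 413) = -7358780/(-266063) = -7358780*(-1/266063) = 7358780/266063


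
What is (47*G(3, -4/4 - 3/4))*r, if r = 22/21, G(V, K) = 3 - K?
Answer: 9823/42 ≈ 233.88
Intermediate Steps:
r = 22/21 (r = 22*(1/21) = 22/21 ≈ 1.0476)
(47*G(3, -4/4 - 3/4))*r = (47*(3 - (-4/4 - 3/4)))*(22/21) = (47*(3 - (-4*¼ - 3*¼)))*(22/21) = (47*(3 - (-1 - ¾)))*(22/21) = (47*(3 - 1*(-7/4)))*(22/21) = (47*(3 + 7/4))*(22/21) = (47*(19/4))*(22/21) = (893/4)*(22/21) = 9823/42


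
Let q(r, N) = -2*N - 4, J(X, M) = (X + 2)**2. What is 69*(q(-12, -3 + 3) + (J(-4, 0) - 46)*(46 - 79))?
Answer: 95358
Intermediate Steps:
J(X, M) = (2 + X)**2
q(r, N) = -4 - 2*N
69*(q(-12, -3 + 3) + (J(-4, 0) - 46)*(46 - 79)) = 69*((-4 - 2*(-3 + 3)) + ((2 - 4)**2 - 46)*(46 - 79)) = 69*((-4 - 2*0) + ((-2)**2 - 46)*(-33)) = 69*((-4 + 0) + (4 - 46)*(-33)) = 69*(-4 - 42*(-33)) = 69*(-4 + 1386) = 69*1382 = 95358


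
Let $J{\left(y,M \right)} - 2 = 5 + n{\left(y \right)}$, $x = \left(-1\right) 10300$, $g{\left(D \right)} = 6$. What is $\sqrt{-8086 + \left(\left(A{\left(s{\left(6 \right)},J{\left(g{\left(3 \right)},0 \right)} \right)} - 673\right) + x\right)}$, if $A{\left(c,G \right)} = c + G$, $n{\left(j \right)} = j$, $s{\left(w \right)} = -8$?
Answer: $i \sqrt{19054} \approx 138.04 i$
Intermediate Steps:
$x = -10300$
$J{\left(y,M \right)} = 7 + y$ ($J{\left(y,M \right)} = 2 + \left(5 + y\right) = 7 + y$)
$A{\left(c,G \right)} = G + c$
$\sqrt{-8086 + \left(\left(A{\left(s{\left(6 \right)},J{\left(g{\left(3 \right)},0 \right)} \right)} - 673\right) + x\right)} = \sqrt{-8086 + \left(\left(\left(\left(7 + 6\right) - 8\right) - 673\right) - 10300\right)} = \sqrt{-8086 + \left(\left(\left(13 - 8\right) - 673\right) - 10300\right)} = \sqrt{-8086 + \left(\left(5 - 673\right) - 10300\right)} = \sqrt{-8086 - 10968} = \sqrt{-19054} = i \sqrt{19054}$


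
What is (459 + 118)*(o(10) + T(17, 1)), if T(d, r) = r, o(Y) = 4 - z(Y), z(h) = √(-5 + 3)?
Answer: 2885 - 577*I*√2 ≈ 2885.0 - 816.0*I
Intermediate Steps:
z(h) = I*√2 (z(h) = √(-2) = I*√2)
o(Y) = 4 - I*√2
(459 + 118)*(o(10) + T(17, 1)) = (459 + 118)*((4 - I*√2) + 1) = 577*(5 - I*√2) = 2885 - 577*I*√2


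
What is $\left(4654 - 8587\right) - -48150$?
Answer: $44217$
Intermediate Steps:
$\left(4654 - 8587\right) - -48150 = \left(4654 - 8587\right) + 48150 = -3933 + 48150 = 44217$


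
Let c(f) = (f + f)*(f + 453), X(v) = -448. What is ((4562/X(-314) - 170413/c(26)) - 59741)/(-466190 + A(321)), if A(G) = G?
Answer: 83353361283/649816442912 ≈ 0.12827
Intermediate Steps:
c(f) = 2*f*(453 + f) (c(f) = (2*f)*(453 + f) = 2*f*(453 + f))
((4562/X(-314) - 170413/c(26)) - 59741)/(-466190 + A(321)) = ((4562/(-448) - 170413*1/(52*(453 + 26))) - 59741)/(-466190 + 321) = ((4562*(-1/448) - 170413/(2*26*479)) - 59741)/(-465869) = ((-2281/224 - 170413/24908) - 59741)*(-1/465869) = (-23746915/1394848 - 59741)*(-1/465869) = -83353361283/1394848*(-1/465869) = 83353361283/649816442912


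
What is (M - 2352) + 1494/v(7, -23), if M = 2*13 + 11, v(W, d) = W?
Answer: -14711/7 ≈ -2101.6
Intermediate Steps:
M = 37 (M = 26 + 11 = 37)
(M - 2352) + 1494/v(7, -23) = (37 - 2352) + 1494/7 = -2315 + 1494*(⅐) = -2315 + 1494/7 = -14711/7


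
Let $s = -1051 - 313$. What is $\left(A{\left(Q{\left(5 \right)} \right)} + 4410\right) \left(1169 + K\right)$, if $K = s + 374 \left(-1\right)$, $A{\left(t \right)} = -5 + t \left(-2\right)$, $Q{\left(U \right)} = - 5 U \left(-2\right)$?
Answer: $-2449545$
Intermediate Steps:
$Q{\left(U \right)} = 10 U$
$s = -1364$
$A{\left(t \right)} = -5 - 2 t$
$K = -1738$ ($K = -1364 + 374 \left(-1\right) = -1364 - 374 = -1738$)
$\left(A{\left(Q{\left(5 \right)} \right)} + 4410\right) \left(1169 + K\right) = \left(\left(-5 - 2 \cdot 10 \cdot 5\right) + 4410\right) \left(1169 - 1738\right) = \left(\left(-5 - 100\right) + 4410\right) \left(-569\right) = \left(-105 + 4410\right) \left(-569\right) = 4305 \left(-569\right) = -2449545$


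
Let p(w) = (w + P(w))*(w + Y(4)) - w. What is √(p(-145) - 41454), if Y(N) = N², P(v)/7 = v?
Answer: √108331 ≈ 329.14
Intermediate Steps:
P(v) = 7*v
p(w) = -w + 8*w*(16 + w) (p(w) = (w + 7*w)*(w + 4²) - w = (8*w)*(w + 16) - w = (8*w)*(16 + w) - w = 8*w*(16 + w) - w = -w + 8*w*(16 + w))
√(p(-145) - 41454) = √(-145*(127 + 8*(-145)) - 41454) = √(-145*(127 - 1160) - 41454) = √(-145*(-1033) - 41454) = √(149785 - 41454) = √108331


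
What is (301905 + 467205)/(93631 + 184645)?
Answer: 384555/139138 ≈ 2.7638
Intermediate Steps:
(301905 + 467205)/(93631 + 184645) = 769110/278276 = 769110*(1/278276) = 384555/139138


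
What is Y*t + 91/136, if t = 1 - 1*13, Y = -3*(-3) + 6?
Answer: -24389/136 ≈ -179.33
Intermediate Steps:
Y = 15 (Y = 9 + 6 = 15)
t = -12 (t = 1 - 13 = -12)
Y*t + 91/136 = 15*(-12) + 91/136 = -180 + 91*(1/136) = -180 + 91/136 = -24389/136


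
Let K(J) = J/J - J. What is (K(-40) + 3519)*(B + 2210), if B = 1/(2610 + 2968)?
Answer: 21942738180/2789 ≈ 7.8676e+6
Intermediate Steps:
B = 1/5578 ≈ 0.00017928
K(J) = 1 - J
(K(-40) + 3519)*(B + 2210) = ((1 - 1*(-40)) + 3519)*(1/5578 + 2210) = ((1 + 40) + 3519)*(12327381/5578) = (41 + 3519)*(12327381/5578) = 3560*(12327381/5578) = 21942738180/2789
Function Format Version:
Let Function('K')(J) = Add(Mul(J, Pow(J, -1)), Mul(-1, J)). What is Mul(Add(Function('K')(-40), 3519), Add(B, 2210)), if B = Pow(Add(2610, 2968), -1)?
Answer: Rational(21942738180, 2789) ≈ 7.8676e+6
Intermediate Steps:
B = Rational(1, 5578) (B = Pow(5578, -1) = Rational(1, 5578) ≈ 0.00017928)
Function('K')(J) = Add(1, Mul(-1, J))
Mul(Add(Function('K')(-40), 3519), Add(B, 2210)) = Mul(Add(Add(1, Mul(-1, -40)), 3519), Add(Rational(1, 5578), 2210)) = Mul(Add(Add(1, 40), 3519), Rational(12327381, 5578)) = Mul(Add(41, 3519), Rational(12327381, 5578)) = Mul(3560, Rational(12327381, 5578)) = Rational(21942738180, 2789)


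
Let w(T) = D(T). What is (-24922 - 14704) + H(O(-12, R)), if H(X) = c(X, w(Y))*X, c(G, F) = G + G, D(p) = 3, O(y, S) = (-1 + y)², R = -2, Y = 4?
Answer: 17496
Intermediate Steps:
w(T) = 3
c(G, F) = 2*G
H(X) = 2*X² (H(X) = (2*X)*X = 2*X²)
(-24922 - 14704) + H(O(-12, R)) = (-24922 - 14704) + 2*((-1 - 12)²)² = -39626 + 2*((-13)²)² = -39626 + 2*169² = -39626 + 2*28561 = -39626 + 57122 = 17496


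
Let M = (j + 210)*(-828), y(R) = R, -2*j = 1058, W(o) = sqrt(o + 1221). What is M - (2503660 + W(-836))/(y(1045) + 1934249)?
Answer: 255585285574/967647 - sqrt(385)/1935294 ≈ 2.6413e+5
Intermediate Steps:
W(o) = sqrt(1221 + o)
j = -529 (j = -1/2*1058 = -529)
M = 264132 (M = (-529 + 210)*(-828) = -319*(-828) = 264132)
M - (2503660 + W(-836))/(y(1045) + 1934249) = 264132 - (2503660 + sqrt(1221 - 836))/(1045 + 1934249) = 264132 - (2503660 + sqrt(385))/1935294 = 264132 - (1251830/967647 + sqrt(385)/1935294) = 264132 + (-1251830/967647 - sqrt(385)/1935294) = 255585285574/967647 - sqrt(385)/1935294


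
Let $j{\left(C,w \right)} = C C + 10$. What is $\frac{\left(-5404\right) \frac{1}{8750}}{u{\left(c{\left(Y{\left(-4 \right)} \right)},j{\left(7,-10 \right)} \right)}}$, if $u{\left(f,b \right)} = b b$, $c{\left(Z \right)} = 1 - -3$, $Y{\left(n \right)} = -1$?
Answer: $- \frac{386}{2175625} \approx -0.00017742$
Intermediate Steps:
$c{\left(Z \right)} = 4$ ($c{\left(Z \right)} = 1 + 3 = 4$)
$j{\left(C,w \right)} = 10 + C^{2}$ ($j{\left(C,w \right)} = C^{2} + 10 = 10 + C^{2}$)
$u{\left(f,b \right)} = b^{2}$
$\frac{\left(-5404\right) \frac{1}{8750}}{u{\left(c{\left(Y{\left(-4 \right)} \right)},j{\left(7,-10 \right)} \right)}} = \frac{\left(-5404\right) \frac{1}{8750}}{\left(10 + 7^{2}\right)^{2}} = \frac{\left(-5404\right) \frac{1}{8750}}{\left(10 + 49\right)^{2}} = - \frac{386}{625 \cdot 59^{2}} = - \frac{386}{625 \cdot 3481} = \left(- \frac{386}{625}\right) \frac{1}{3481} = - \frac{386}{2175625}$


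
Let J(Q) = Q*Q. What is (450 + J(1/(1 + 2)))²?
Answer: 16410601/81 ≈ 2.0260e+5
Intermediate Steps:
J(Q) = Q²
(450 + J(1/(1 + 2)))² = (450 + (1/(1 + 2))²)² = (450 + (1/3)²)² = (450 + (⅓)²)² = (450 + ⅑)² = (4051/9)² = 16410601/81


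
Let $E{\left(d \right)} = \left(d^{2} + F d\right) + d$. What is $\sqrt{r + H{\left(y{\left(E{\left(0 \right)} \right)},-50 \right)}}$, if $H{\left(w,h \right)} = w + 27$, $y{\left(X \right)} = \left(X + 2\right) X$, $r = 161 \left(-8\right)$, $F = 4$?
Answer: $i \sqrt{1261} \approx 35.511 i$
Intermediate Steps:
$E{\left(d \right)} = d^{2} + 5 d$ ($E{\left(d \right)} = \left(d^{2} + 4 d\right) + d = d^{2} + 5 d$)
$r = -1288$
$y{\left(X \right)} = X \left(2 + X\right)$ ($y{\left(X \right)} = \left(2 + X\right) X = X \left(2 + X\right)$)
$H{\left(w,h \right)} = 27 + w$
$\sqrt{r + H{\left(y{\left(E{\left(0 \right)} \right)},-50 \right)}} = \sqrt{-1288 + \left(27 + 0 \left(5 + 0\right) \left(2 + 0 \left(5 + 0\right)\right)\right)} = \sqrt{-1288 + \left(27 + 0 \cdot 5 \left(2 + 0 \cdot 5\right)\right)} = \sqrt{-1288 + \left(27 + 0 \left(2 + 0\right)\right)} = \sqrt{-1288 + \left(27 + 0 \cdot 2\right)} = \sqrt{-1288 + \left(27 + 0\right)} = \sqrt{-1288 + 27} = \sqrt{-1261} = i \sqrt{1261}$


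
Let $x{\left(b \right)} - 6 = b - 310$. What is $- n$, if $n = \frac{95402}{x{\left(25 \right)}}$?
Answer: $\frac{95402}{279} \approx 341.94$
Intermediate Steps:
$x{\left(b \right)} = -304 + b$ ($x{\left(b \right)} = 6 + \left(b - 310\right) = 6 + \left(-310 + b\right) = -304 + b$)
$n = - \frac{95402}{279}$ ($n = \frac{95402}{-304 + 25} = \frac{95402}{-279} = 95402 \left(- \frac{1}{279}\right) = - \frac{95402}{279} \approx -341.94$)
$- n = \left(-1\right) \left(- \frac{95402}{279}\right) = \frac{95402}{279}$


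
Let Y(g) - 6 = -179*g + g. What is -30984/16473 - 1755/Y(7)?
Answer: -634003/1361768 ≈ -0.46557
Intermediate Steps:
Y(g) = 6 - 178*g (Y(g) = 6 + (-179*g + g) = 6 - 178*g)
-30984/16473 - 1755/Y(7) = -30984/16473 - 1755/(6 - 178*7) = -30984*1/16473 - 1755/(6 - 1246) = -10328/5491 - 1755/(-1240) = -10328/5491 - 1755*(-1/1240) = -10328/5491 + 351/248 = -634003/1361768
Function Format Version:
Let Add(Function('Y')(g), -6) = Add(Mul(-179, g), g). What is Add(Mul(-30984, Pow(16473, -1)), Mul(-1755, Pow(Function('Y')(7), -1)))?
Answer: Rational(-634003, 1361768) ≈ -0.46557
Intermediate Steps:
Function('Y')(g) = Add(6, Mul(-178, g)) (Function('Y')(g) = Add(6, Add(Mul(-179, g), g)) = Add(6, Mul(-178, g)))
Add(Mul(-30984, Pow(16473, -1)), Mul(-1755, Pow(Function('Y')(7), -1))) = Add(Mul(-30984, Pow(16473, -1)), Mul(-1755, Pow(Add(6, Mul(-178, 7)), -1))) = Add(Mul(-30984, Rational(1, 16473)), Mul(-1755, Pow(Add(6, -1246), -1))) = Add(Rational(-10328, 5491), Mul(-1755, Pow(-1240, -1))) = Add(Rational(-10328, 5491), Mul(-1755, Rational(-1, 1240))) = Add(Rational(-10328, 5491), Rational(351, 248)) = Rational(-634003, 1361768)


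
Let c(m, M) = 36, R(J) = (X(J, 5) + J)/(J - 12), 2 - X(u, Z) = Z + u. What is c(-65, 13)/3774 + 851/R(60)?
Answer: -8564458/629 ≈ -13616.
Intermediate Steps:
X(u, Z) = 2 - Z - u (X(u, Z) = 2 - (Z + u) = 2 + (-Z - u) = 2 - Z - u)
R(J) = -3/(-12 + J) (R(J) = ((2 - 1*5 - J) + J)/(J - 12) = ((2 - 5 - J) + J)/(-12 + J) = ((-3 - J) + J)/(-12 + J) = -3/(-12 + J))
c(-65, 13)/3774 + 851/R(60) = 36/3774 + 851/((-3/(-12 + 60))) = 36*(1/3774) + 851/((-3/48)) = 6/629 + 851/((-3*1/48)) = 6/629 + 851/(-1/16) = 6/629 + 851*(-16) = 6/629 - 13616 = -8564458/629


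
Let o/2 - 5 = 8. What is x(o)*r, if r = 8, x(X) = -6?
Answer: -48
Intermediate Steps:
o = 26 (o = 10 + 2*8 = 10 + 16 = 26)
x(o)*r = -6*8 = -48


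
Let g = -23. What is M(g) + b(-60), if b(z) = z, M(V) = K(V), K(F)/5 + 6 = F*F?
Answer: 2555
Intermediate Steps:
K(F) = -30 + 5*F**2 (K(F) = -30 + 5*(F*F) = -30 + 5*F**2)
M(V) = -30 + 5*V**2
M(g) + b(-60) = (-30 + 5*(-23)**2) - 60 = (-30 + 5*529) - 60 = (-30 + 2645) - 60 = 2615 - 60 = 2555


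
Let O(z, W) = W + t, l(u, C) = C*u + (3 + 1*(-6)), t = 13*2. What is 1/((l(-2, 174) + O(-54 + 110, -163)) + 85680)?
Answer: 1/85192 ≈ 1.1738e-5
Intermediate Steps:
t = 26
l(u, C) = -3 + C*u (l(u, C) = C*u + (3 - 6) = C*u - 3 = -3 + C*u)
O(z, W) = 26 + W (O(z, W) = W + 26 = 26 + W)
1/((l(-2, 174) + O(-54 + 110, -163)) + 85680) = 1/(((-3 + 174*(-2)) + (26 - 163)) + 85680) = 1/(((-3 - 348) - 137) + 85680) = 1/((-351 - 137) + 85680) = 1/(-488 + 85680) = 1/85192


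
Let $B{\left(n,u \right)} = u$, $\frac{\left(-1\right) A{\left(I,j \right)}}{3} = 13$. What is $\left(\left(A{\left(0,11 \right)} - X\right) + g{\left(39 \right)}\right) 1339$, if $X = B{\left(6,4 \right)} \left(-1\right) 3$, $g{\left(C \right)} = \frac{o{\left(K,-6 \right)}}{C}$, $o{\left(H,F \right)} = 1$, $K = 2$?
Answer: $- \frac{108356}{3} \approx -36119.0$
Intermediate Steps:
$A{\left(I,j \right)} = -39$ ($A{\left(I,j \right)} = \left(-3\right) 13 = -39$)
$g{\left(C \right)} = \frac{1}{C}$ ($g{\left(C \right)} = 1 \frac{1}{C} = \frac{1}{C}$)
$X = -12$ ($X = 4 \left(-1\right) 3 = \left(-4\right) 3 = -12$)
$\left(\left(A{\left(0,11 \right)} - X\right) + g{\left(39 \right)}\right) 1339 = \left(\left(-39 - -12\right) + \frac{1}{39}\right) 1339 = \left(\left(-39 + 12\right) + \frac{1}{39}\right) 1339 = \left(-27 + \frac{1}{39}\right) 1339 = \left(- \frac{1052}{39}\right) 1339 = - \frac{108356}{3}$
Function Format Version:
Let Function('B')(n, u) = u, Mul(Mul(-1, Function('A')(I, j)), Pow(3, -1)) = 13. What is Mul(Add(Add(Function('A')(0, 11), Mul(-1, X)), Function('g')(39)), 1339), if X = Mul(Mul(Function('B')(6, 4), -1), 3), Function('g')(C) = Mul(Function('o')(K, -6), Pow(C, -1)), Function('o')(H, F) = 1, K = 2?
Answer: Rational(-108356, 3) ≈ -36119.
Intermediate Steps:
Function('A')(I, j) = -39 (Function('A')(I, j) = Mul(-3, 13) = -39)
Function('g')(C) = Pow(C, -1) (Function('g')(C) = Mul(1, Pow(C, -1)) = Pow(C, -1))
X = -12 (X = Mul(Mul(4, -1), 3) = Mul(-4, 3) = -12)
Mul(Add(Add(Function('A')(0, 11), Mul(-1, X)), Function('g')(39)), 1339) = Mul(Add(Add(-39, Mul(-1, -12)), Pow(39, -1)), 1339) = Mul(Add(Add(-39, 12), Rational(1, 39)), 1339) = Mul(Add(-27, Rational(1, 39)), 1339) = Mul(Rational(-1052, 39), 1339) = Rational(-108356, 3)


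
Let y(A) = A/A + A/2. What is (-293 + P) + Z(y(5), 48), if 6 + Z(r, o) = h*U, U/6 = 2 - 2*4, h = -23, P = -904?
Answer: -375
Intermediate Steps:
U = -36 (U = 6*(2 - 2*4) = 6*(2 - 8) = 6*(-6) = -36)
y(A) = 1 + A/2 (y(A) = 1 + A*(1/2) = 1 + A/2)
Z(r, o) = 822 (Z(r, o) = -6 - 23*(-36) = -6 + 828 = 822)
(-293 + P) + Z(y(5), 48) = (-293 - 904) + 822 = -1197 + 822 = -375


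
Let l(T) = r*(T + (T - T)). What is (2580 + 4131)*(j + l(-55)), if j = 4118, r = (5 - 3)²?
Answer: 26159478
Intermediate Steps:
r = 4 (r = 2² = 4)
l(T) = 4*T (l(T) = 4*(T + (T - T)) = 4*(T + 0) = 4*T)
(2580 + 4131)*(j + l(-55)) = (2580 + 4131)*(4118 + 4*(-55)) = 6711*(4118 - 220) = 6711*3898 = 26159478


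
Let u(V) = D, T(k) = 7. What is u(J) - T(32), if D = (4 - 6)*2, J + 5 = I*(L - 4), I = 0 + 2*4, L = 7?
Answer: -11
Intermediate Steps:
I = 8 (I = 0 + 8 = 8)
J = 19 (J = -5 + 8*(7 - 4) = -5 + 8*3 = -5 + 24 = 19)
D = -4 (D = -2*2 = -4)
u(V) = -4
u(J) - T(32) = -4 - 1*7 = -4 - 7 = -11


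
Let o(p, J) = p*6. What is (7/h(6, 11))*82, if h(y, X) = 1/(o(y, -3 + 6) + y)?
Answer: 24108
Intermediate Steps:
o(p, J) = 6*p
h(y, X) = 1/(7*y) (h(y, X) = 1/(6*y + y) = 1/(7*y))
(7/h(6, 11))*82 = (7/(((1/7)/6)))*82 = (7/(((1/7)*(1/6))))*82 = (7/(1/42))*82 = (7*42)*82 = 294*82 = 24108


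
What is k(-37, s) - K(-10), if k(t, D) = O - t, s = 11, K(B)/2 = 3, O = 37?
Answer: 68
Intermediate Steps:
K(B) = 6 (K(B) = 2*3 = 6)
k(t, D) = 37 - t
k(-37, s) - K(-10) = (37 - 1*(-37)) - 1*6 = (37 + 37) - 6 = 74 - 6 = 68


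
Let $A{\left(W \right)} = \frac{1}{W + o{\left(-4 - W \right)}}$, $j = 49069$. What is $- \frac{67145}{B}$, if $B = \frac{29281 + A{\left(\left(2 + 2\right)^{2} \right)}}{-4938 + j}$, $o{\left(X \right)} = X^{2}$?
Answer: $- \frac{1232681213920}{12180897} \approx -1.012 \cdot 10^{5}$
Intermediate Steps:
$A{\left(W \right)} = \frac{1}{W + \left(-4 - W\right)^{2}}$
$B = \frac{12180897}{18358496}$ ($B = \frac{29281 + \frac{1}{\left(2 + 2\right)^{2} + \left(4 + \left(2 + 2\right)^{2}\right)^{2}}}{-4938 + 49069} = \frac{29281 + \frac{1}{4^{2} + \left(4 + 4^{2}\right)^{2}}}{44131} = \left(29281 + \frac{1}{16 + \left(4 + 16\right)^{2}}\right) \frac{1}{44131} = \left(29281 + \frac{1}{16 + 20^{2}}\right) \frac{1}{44131} = \left(29281 + \frac{1}{16 + 400}\right) \frac{1}{44131} = \left(29281 + \frac{1}{416}\right) \frac{1}{44131} = \frac{12180897}{416} \cdot \frac{1}{44131} = \frac{12180897}{18358496} \approx 0.6635$)
$- \frac{67145}{B} = - \frac{67145}{\frac{12180897}{18358496}} = \left(-67145\right) \frac{18358496}{12180897} = - \frac{1232681213920}{12180897}$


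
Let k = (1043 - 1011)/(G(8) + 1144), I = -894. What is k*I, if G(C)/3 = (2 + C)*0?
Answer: -3576/143 ≈ -25.007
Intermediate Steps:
G(C) = 0 (G(C) = 3*((2 + C)*0) = 3*0 = 0)
k = 4/143 (k = (1043 - 1011)/(0 + 1144) = 32/1144 = 32*(1/1144) = 4/143 ≈ 0.027972)
k*I = (4/143)*(-894) = -3576/143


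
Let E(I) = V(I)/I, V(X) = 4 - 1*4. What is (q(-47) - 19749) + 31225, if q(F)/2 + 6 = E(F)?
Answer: 11464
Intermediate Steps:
V(X) = 0 (V(X) = 4 - 4 = 0)
E(I) = 0 (E(I) = 0/I = 0)
q(F) = -12 (q(F) = -12 + 2*0 = -12 + 0 = -12)
(q(-47) - 19749) + 31225 = (-12 - 19749) + 31225 = -19761 + 31225 = 11464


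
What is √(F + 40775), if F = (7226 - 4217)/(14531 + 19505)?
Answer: √11808968114681/17018 ≈ 201.93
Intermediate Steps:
F = 3009/34036 ≈ 0.088406
√(F + 40775) = √(3009/34036 + 40775) = √(1387820909/34036) = √11808968114681/17018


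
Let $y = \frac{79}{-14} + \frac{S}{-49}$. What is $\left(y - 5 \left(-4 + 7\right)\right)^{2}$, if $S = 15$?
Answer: $\frac{4214809}{9604} \approx 438.86$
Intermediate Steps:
$y = - \frac{583}{98}$ ($y = \frac{79}{-14} + \frac{15}{-49} = 79 \left(- \frac{1}{14}\right) + 15 \left(- \frac{1}{49}\right) = - \frac{79}{14} - \frac{15}{49} = - \frac{583}{98} \approx -5.949$)
$\left(y - 5 \left(-4 + 7\right)\right)^{2} = \left(- \frac{583}{98} - 5 \left(-4 + 7\right)\right)^{2} = \left(- \frac{583}{98} - 15\right)^{2} = \left(- \frac{2053}{98}\right)^{2} = \frac{4214809}{9604}$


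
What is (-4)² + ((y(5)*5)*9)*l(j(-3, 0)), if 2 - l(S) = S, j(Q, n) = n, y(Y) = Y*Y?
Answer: 2266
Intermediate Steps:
y(Y) = Y²
l(S) = 2 - S
(-4)² + ((y(5)*5)*9)*l(j(-3, 0)) = (-4)² + ((5²*5)*9)*(2 - 1*0) = 16 + ((25*5)*9)*(2 + 0) = 16 + (125*9)*2 = 16 + 1125*2 = 16 + 2250 = 2266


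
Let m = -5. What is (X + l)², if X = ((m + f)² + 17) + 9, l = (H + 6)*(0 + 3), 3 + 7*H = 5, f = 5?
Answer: 98596/49 ≈ 2012.2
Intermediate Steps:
H = 2/7 (H = -3/7 + (⅐)*5 = -3/7 + 5/7 = 2/7 ≈ 0.28571)
l = 132/7 (l = (2/7 + 6)*(0 + 3) = (44/7)*3 = 132/7 ≈ 18.857)
X = 26 (X = ((-5 + 5)² + 17) + 9 = (0² + 17) + 9 = (0 + 17) + 9 = 17 + 9 = 26)
(X + l)² = (26 + 132/7)² = (314/7)² = 98596/49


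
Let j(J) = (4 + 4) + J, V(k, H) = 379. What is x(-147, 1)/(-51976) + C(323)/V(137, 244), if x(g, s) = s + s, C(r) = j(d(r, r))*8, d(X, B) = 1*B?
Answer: 68815845/9849452 ≈ 6.9868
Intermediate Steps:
d(X, B) = B
j(J) = 8 + J
C(r) = 64 + 8*r (C(r) = (8 + r)*8 = 64 + 8*r)
x(g, s) = 2*s
x(-147, 1)/(-51976) + C(323)/V(137, 244) = (2*1)/(-51976) + (64 + 8*323)/379 = 2*(-1/51976) + (64 + 2584)*(1/379) = -1/25988 + 2648*(1/379) = -1/25988 + 2648/379 = 68815845/9849452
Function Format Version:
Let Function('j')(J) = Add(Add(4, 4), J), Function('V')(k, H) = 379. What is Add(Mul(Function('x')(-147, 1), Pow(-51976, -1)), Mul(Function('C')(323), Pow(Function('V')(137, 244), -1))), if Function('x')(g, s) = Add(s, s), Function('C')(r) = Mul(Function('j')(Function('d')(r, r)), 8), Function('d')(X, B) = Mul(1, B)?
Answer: Rational(68815845, 9849452) ≈ 6.9868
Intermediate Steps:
Function('d')(X, B) = B
Function('j')(J) = Add(8, J)
Function('C')(r) = Add(64, Mul(8, r)) (Function('C')(r) = Mul(Add(8, r), 8) = Add(64, Mul(8, r)))
Function('x')(g, s) = Mul(2, s)
Add(Mul(Function('x')(-147, 1), Pow(-51976, -1)), Mul(Function('C')(323), Pow(Function('V')(137, 244), -1))) = Add(Mul(Mul(2, 1), Pow(-51976, -1)), Mul(Add(64, Mul(8, 323)), Pow(379, -1))) = Add(Mul(2, Rational(-1, 51976)), Mul(Add(64, 2584), Rational(1, 379))) = Add(Rational(-1, 25988), Mul(2648, Rational(1, 379))) = Add(Rational(-1, 25988), Rational(2648, 379)) = Rational(68815845, 9849452)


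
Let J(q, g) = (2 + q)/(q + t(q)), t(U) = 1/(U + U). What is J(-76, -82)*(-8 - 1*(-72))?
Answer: 719872/11553 ≈ 62.310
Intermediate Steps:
t(U) = 1/(2*U)
J(q, g) = (2 + q)/(q + 1/(2*q))
J(-76, -82)*(-8 - 1*(-72)) = (2*(-76)*(2 - 76)/(1 + 2*(-76)²))*(-8 - 1*(-72)) = (2*(-76)*(-74)/(1 + 2*5776))*(-8 + 72) = (2*(-76)*(-74)/(1 + 11552))*64 = (2*(-76)*(-74)/11553)*64 = (2*(-76)*(1/11553)*(-74))*64 = (11248/11553)*64 = 719872/11553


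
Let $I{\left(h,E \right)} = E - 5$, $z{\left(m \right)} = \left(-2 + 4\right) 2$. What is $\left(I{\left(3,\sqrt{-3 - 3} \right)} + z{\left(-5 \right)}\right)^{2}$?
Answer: $\left(-1 + i \sqrt{6}\right)^{2} \approx -5.0 - 4.899 i$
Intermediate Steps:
$z{\left(m \right)} = 4$ ($z{\left(m \right)} = 2 \cdot 2 = 4$)
$I{\left(h,E \right)} = -5 + E$ ($I{\left(h,E \right)} = E - 5 = -5 + E$)
$\left(I{\left(3,\sqrt{-3 - 3} \right)} + z{\left(-5 \right)}\right)^{2} = \left(\left(-5 + \sqrt{-3 - 3}\right) + 4\right)^{2} = \left(\left(-5 + \sqrt{-6}\right) + 4\right)^{2} = \left(\left(-5 + i \sqrt{6}\right) + 4\right)^{2} = \left(-1 + i \sqrt{6}\right)^{2}$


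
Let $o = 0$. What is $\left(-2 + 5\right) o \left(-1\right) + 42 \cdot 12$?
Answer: $504$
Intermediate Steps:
$\left(-2 + 5\right) o \left(-1\right) + 42 \cdot 12 = \left(-2 + 5\right) 0 \left(-1\right) + 42 \cdot 12 = 3 \cdot 0 \left(-1\right) + 504 = 0 \left(-1\right) + 504 = 0 + 504 = 504$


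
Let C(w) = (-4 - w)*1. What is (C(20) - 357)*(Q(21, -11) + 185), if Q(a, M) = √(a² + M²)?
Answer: -70485 - 381*√562 ≈ -79517.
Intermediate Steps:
Q(a, M) = √(M² + a²)
C(w) = -4 - w
(C(20) - 357)*(Q(21, -11) + 185) = ((-4 - 1*20) - 357)*(√((-11)² + 21²) + 185) = ((-4 - 20) - 357)*(√(121 + 441) + 185) = (-24 - 357)*(√562 + 185) = -381*(185 + √562) = -70485 - 381*√562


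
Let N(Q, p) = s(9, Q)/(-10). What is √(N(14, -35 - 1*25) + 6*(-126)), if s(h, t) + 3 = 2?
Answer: I*√75590/10 ≈ 27.494*I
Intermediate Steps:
s(h, t) = -1 (s(h, t) = -3 + 2 = -1)
N(Q, p) = ⅒ (N(Q, p) = -1/(-10) = -1*(-⅒) = ⅒)
√(N(14, -35 - 1*25) + 6*(-126)) = √(⅒ + 6*(-126)) = √(⅒ - 756) = √(-7559/10) = I*√75590/10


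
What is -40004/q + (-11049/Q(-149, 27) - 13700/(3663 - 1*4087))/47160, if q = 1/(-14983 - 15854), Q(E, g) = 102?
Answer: 17472412412111731/14163720 ≈ 1.2336e+9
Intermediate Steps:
q = -1/30837 (q = 1/(-30837) = -1/30837 ≈ -3.2429e-5)
-40004/q + (-11049/Q(-149, 27) - 13700/(3663 - 1*4087))/47160 = -40004/(-1/30837) + (-11049/102 - 13700/(3663 - 1*4087))/47160 = -40004*(-30837) + (-11049*1/102 - 13700/(3663 - 4087))*(1/47160) = 1233603348 + (-3683/34 - 13700/(-424))*(1/47160) = 1233603348 + (-3683/34 - 13700*(-1/424))*(1/47160) = 1233603348 + (-3683/34 + 3425/106)*(1/47160) = 1233603348 - 68487/901*1/47160 = 1233603348 - 22829/14163720 = 17472412412111731/14163720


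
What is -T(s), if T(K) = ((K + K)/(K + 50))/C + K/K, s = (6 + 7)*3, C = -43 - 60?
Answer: -9089/9167 ≈ -0.99149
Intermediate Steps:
C = -103
s = 39 (s = 13*3 = 39)
T(K) = 1 - 2*K/(103*(50 + K)) (T(K) = ((K + K)/(K + 50))/(-103) + K/K = ((2*K)/(50 + K))*(-1/103) + 1 = (2*K/(50 + K))*(-1/103) + 1 = -2*K/(103*(50 + K)) + 1 = 1 - 2*K/(103*(50 + K)))
-T(s) = -(5150 + 101*39)/(103*(50 + 39)) = -(5150 + 3939)/(103*89) = -9089/(103*89) = -1*9089/9167 = -9089/9167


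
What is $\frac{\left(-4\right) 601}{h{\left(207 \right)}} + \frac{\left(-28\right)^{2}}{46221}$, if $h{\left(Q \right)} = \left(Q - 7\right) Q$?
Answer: $- \frac{936401}{22780350} \approx -0.041106$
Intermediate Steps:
$h{\left(Q \right)} = Q \left(-7 + Q\right)$ ($h{\left(Q \right)} = \left(-7 + Q\right) Q = Q \left(-7 + Q\right)$)
$\frac{\left(-4\right) 601}{h{\left(207 \right)}} + \frac{\left(-28\right)^{2}}{46221} = \frac{\left(-4\right) 601}{207 \left(-7 + 207\right)} + \frac{\left(-28\right)^{2}}{46221} = - \frac{2404}{207 \cdot 200} + 784 \cdot \frac{1}{46221} = - \frac{2404}{41400} + \frac{112}{6603} = \left(-2404\right) \frac{1}{41400} + \frac{112}{6603} = - \frac{601}{10350} + \frac{112}{6603} = - \frac{936401}{22780350}$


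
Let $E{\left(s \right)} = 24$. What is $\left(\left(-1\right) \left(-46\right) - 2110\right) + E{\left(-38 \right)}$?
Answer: $-2040$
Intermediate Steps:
$\left(\left(-1\right) \left(-46\right) - 2110\right) + E{\left(-38 \right)} = \left(\left(-1\right) \left(-46\right) - 2110\right) + 24 = \left(46 - 2110\right) + 24 = -2064 + 24 = -2040$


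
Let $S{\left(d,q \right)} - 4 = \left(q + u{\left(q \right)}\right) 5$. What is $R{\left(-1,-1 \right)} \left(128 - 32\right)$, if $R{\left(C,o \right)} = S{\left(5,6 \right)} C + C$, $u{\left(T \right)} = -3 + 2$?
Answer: $-2880$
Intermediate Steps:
$u{\left(T \right)} = -1$
$S{\left(d,q \right)} = -1 + 5 q$ ($S{\left(d,q \right)} = 4 + \left(q - 1\right) 5 = 4 + \left(-1 + q\right) 5 = 4 + \left(-5 + 5 q\right) = -1 + 5 q$)
$R{\left(C,o \right)} = 30 C$ ($R{\left(C,o \right)} = \left(-1 + 5 \cdot 6\right) C + C = \left(-1 + 30\right) C + C = 29 C + C = 30 C$)
$R{\left(-1,-1 \right)} \left(128 - 32\right) = 30 \left(-1\right) \left(128 - 32\right) = \left(-30\right) 96 = -2880$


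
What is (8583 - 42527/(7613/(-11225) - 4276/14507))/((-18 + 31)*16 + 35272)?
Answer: 4142515990489/2810723666340 ≈ 1.4738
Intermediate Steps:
(8583 - 42527/(7613/(-11225) - 4276/14507))/((-18 + 31)*16 + 35272) = (8583 - 42527/(7613*(-1/11225) - 4276*1/14507))/(13*16 + 35272) = (8583 - 42527/(-7613/11225 - 4276/14507))/(208 + 35272) = (8583 - 42527/(-158439891/162841075))/35480 = (8583 - 42527*(-162841075/158439891))*(1/35480) = (8583 + 6925142396525/158439891)*(1/35480) = (8285031980978/158439891)*(1/35480) = 4142515990489/2810723666340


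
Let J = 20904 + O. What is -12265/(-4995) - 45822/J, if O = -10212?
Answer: -120671/65934 ≈ -1.8302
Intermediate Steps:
J = 10692 (J = 20904 - 10212 = 10692)
-12265/(-4995) - 45822/J = -12265/(-4995) - 45822/10692 = -12265*(-1/4995) - 45822*1/10692 = 2453/999 - 7637/1782 = -120671/65934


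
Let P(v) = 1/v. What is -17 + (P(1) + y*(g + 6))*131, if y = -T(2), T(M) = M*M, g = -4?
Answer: -934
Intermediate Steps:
P(v) = 1/v
T(M) = M**2
y = -4 (y = -1*2**2 = -1*4 = -4)
-17 + (P(1) + y*(g + 6))*131 = -17 + (1/1 - 4*(-4 + 6))*131 = -17 + (1 - 4*2)*131 = -17 + (1 - 8)*131 = -17 - 7*131 = -17 - 917 = -934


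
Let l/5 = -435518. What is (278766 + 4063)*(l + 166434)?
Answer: -568813240324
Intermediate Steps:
l = -2177590 (l = 5*(-435518) = -2177590)
(278766 + 4063)*(l + 166434) = (278766 + 4063)*(-2177590 + 166434) = 282829*(-2011156) = -568813240324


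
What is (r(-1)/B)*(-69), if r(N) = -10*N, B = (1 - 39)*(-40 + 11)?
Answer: -345/551 ≈ -0.62613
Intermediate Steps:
B = 1102 (B = -38*(-29) = 1102)
(r(-1)/B)*(-69) = ((-10*(-1))/1102)*(-69) = ((1/1102)*10)*(-69) = (5/551)*(-69) = -345/551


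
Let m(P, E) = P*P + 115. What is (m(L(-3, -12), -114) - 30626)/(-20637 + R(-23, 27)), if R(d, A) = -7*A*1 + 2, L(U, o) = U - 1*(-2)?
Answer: 15255/10412 ≈ 1.4651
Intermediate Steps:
L(U, o) = 2 + U (L(U, o) = U + 2 = 2 + U)
R(d, A) = 2 - 7*A (R(d, A) = -7*A + 2 = 2 - 7*A)
m(P, E) = 115 + P² (m(P, E) = P² + 115 = 115 + P²)
(m(L(-3, -12), -114) - 30626)/(-20637 + R(-23, 27)) = ((115 + (2 - 3)²) - 30626)/(-20637 + (2 - 7*27)) = ((115 + (-1)²) - 30626)/(-20637 + (2 - 189)) = ((115 + 1) - 30626)/(-20637 - 187) = (116 - 30626)/(-20824) = -30510*(-1/20824) = 15255/10412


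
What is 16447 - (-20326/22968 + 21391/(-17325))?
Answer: 33057795781/2009700 ≈ 16449.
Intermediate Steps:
16447 - (-20326/22968 + 21391/(-17325)) = 16447 - (-20326*1/22968 + 21391*(-1/17325)) = 16447 - (-10163/11484 - 21391/17325) = 16447 - 1*(-4259881/2009700) = 16447 + 4259881/2009700 = 33057795781/2009700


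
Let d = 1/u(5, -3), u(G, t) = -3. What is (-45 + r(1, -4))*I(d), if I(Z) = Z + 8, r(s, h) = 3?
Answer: -322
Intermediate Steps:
d = -⅓ (d = 1/(-3) = -⅓ ≈ -0.33333)
I(Z) = 8 + Z
(-45 + r(1, -4))*I(d) = (-45 + 3)*(8 - ⅓) = -42*23/3 = -322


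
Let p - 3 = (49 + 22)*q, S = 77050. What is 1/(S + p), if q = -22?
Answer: 1/75491 ≈ 1.3247e-5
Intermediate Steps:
p = -1559 (p = 3 + (49 + 22)*(-22) = 3 + 71*(-22) = 3 - 1562 = -1559)
1/(S + p) = 1/(77050 - 1559) = 1/75491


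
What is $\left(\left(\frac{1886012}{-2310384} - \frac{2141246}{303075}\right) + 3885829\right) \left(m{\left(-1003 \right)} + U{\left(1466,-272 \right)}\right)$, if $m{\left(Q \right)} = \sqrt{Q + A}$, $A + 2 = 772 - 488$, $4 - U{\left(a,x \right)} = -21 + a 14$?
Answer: $- \frac{1549341882412558396949}{19450545300} + \frac{226744019085695653 i \sqrt{721}}{58351635900} \approx -7.9655 \cdot 10^{10} + 1.0434 \cdot 10^{8} i$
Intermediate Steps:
$U{\left(a,x \right)} = 25 - 14 a$ ($U{\left(a,x \right)} = 4 - \left(-21 + a 14\right) = 4 - \left(-21 + 14 a\right) = 25 - 14 a$)
$A = 282$ ($A = -2 + \left(772 - 488\right) = -2 + 284 = 282$)
$m{\left(Q \right)} = \sqrt{282 + Q}$ ($m{\left(Q \right)} = \sqrt{Q + 282} = \sqrt{282 + Q}$)
$\left(\left(\frac{1886012}{-2310384} - \frac{2141246}{303075}\right) + 3885829\right) \left(m{\left(-1003 \right)} + U{\left(1466,-272 \right)}\right) = \left(\left(\frac{1886012}{-2310384} - \frac{2141246}{303075}\right) + 3885829\right) \left(\sqrt{282 - 1003} + \left(25 - 20524\right)\right) = \left(\left(1886012 \left(- \frac{1}{2310384}\right) - \frac{2141246}{303075}\right) + 3885829\right) \left(\sqrt{-721} + \left(25 - 20524\right)\right) = \left(\left(- \frac{471503}{577596} - \frac{2141246}{303075}\right) + 3885829\right) \left(i \sqrt{721} - 20499\right) = \left(- \frac{459891965447}{58351635900} + 3885829\right) \left(-20499 + i \sqrt{721}\right) = \frac{226744019085695653 \left(-20499 + i \sqrt{721}\right)}{58351635900} = - \frac{1549341882412558396949}{19450545300} + \frac{226744019085695653 i \sqrt{721}}{58351635900}$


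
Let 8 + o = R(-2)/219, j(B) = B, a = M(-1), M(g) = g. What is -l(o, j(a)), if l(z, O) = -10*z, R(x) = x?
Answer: -17540/219 ≈ -80.091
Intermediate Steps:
a = -1
o = -1754/219 (o = -8 - 2/219 = -1754/219 ≈ -8.0091)
-l(o, j(a)) = -(-10)*(-1754)/219 = -1*17540/219 = -17540/219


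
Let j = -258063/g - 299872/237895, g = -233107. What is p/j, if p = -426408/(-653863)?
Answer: -482580638279880/113563525245553 ≈ -4.2494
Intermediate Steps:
j = -1215766417/7922141395 (j = -258063/(-233107) - 299872/237895 = -258063*(-1/233107) - 299872*1/237895 = 258063/233107 - 299872/237895 = -1215766417/7922141395 ≈ -0.15346)
p = 426408/653863 (p = -426408*(-1/653863) = 426408/653863 ≈ 0.65214)
p/j = 426408/(653863*(-1215766417/7922141395)) = (426408/653863)*(-7922141395/1215766417) = -482580638279880/113563525245553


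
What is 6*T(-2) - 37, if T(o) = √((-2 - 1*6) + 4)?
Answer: -37 + 12*I ≈ -37.0 + 12.0*I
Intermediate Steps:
T(o) = 2*I (T(o) = √((-2 - 6) + 4) = √(-8 + 4) = √(-4) = 2*I)
6*T(-2) - 37 = 6*(2*I) - 37 = 12*I - 37 = -37 + 12*I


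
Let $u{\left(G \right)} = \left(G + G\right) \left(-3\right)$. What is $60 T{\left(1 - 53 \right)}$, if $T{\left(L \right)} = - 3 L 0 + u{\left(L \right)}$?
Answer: $18720$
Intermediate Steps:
$u{\left(G \right)} = - 6 G$ ($u{\left(G \right)} = 2 G \left(-3\right) = - 6 G$)
$T{\left(L \right)} = - 6 L$ ($T{\left(L \right)} = - 3 L 0 - 6 L = \left(-3\right) 0 - 6 L = 0 - 6 L = - 6 L$)
$60 T{\left(1 - 53 \right)} = 60 \left(- 6 \left(1 - 53\right)\right) = 60 \left(\left(-6\right) \left(-52\right)\right) = 60 \cdot 312 = 18720$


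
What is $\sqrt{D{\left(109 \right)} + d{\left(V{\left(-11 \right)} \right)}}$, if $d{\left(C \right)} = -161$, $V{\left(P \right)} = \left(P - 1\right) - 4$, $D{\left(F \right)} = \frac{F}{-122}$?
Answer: $\frac{i \sqrt{2409622}}{122} \approx 12.724 i$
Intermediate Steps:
$D{\left(F \right)} = - \frac{F}{122}$ ($D{\left(F \right)} = F \left(- \frac{1}{122}\right) = - \frac{F}{122}$)
$V{\left(P \right)} = -5 + P$ ($V{\left(P \right)} = \left(-1 + P\right) - 4 = -5 + P$)
$\sqrt{D{\left(109 \right)} + d{\left(V{\left(-11 \right)} \right)}} = \sqrt{\left(- \frac{1}{122}\right) 109 - 161} = \sqrt{- \frac{109}{122} - 161} = \sqrt{- \frac{19751}{122}} = \frac{i \sqrt{2409622}}{122}$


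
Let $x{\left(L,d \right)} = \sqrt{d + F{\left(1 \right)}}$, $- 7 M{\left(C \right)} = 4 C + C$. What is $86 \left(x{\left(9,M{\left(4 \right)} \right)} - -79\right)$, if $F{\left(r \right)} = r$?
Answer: $6794 + \frac{86 i \sqrt{91}}{7} \approx 6794.0 + 117.2 i$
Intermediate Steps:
$M{\left(C \right)} = - \frac{5 C}{7}$ ($M{\left(C \right)} = - \frac{4 C + C}{7} = - \frac{5 C}{7}$)
$x{\left(L,d \right)} = \sqrt{1 + d}$ ($x{\left(L,d \right)} = \sqrt{d + 1} = \sqrt{1 + d}$)
$86 \left(x{\left(9,M{\left(4 \right)} \right)} - -79\right) = 86 \left(\sqrt{1 - \frac{20}{7}} - -79\right) = 86 \left(\sqrt{1 - \frac{20}{7}} + 79\right) = 86 \left(\sqrt{- \frac{13}{7}} + 79\right) = 86 \left(\frac{i \sqrt{91}}{7} + 79\right) = 86 \left(79 + \frac{i \sqrt{91}}{7}\right) = 6794 + \frac{86 i \sqrt{91}}{7}$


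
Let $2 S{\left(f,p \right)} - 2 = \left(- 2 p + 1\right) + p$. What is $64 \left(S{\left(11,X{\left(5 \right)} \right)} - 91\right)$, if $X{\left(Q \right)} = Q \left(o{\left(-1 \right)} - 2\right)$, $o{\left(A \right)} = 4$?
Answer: $-6048$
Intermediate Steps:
$X{\left(Q \right)} = 2 Q$ ($X{\left(Q \right)} = Q \left(4 - 2\right) = Q 2 = 2 Q$)
$S{\left(f,p \right)} = \frac{3}{2} - \frac{p}{2}$ ($S{\left(f,p \right)} = 1 + \frac{\left(- 2 p + 1\right) + p}{2} = 1 + \frac{\left(1 - 2 p\right) + p}{2} = 1 + \frac{1 - p}{2} = 1 - \left(- \frac{1}{2} + \frac{p}{2}\right) = \frac{3}{2} - \frac{p}{2}$)
$64 \left(S{\left(11,X{\left(5 \right)} \right)} - 91\right) = 64 \left(\left(\frac{3}{2} - \frac{2 \cdot 5}{2}\right) - 91\right) = 64 \left(\left(\frac{3}{2} - 5\right) - 91\right) = 64 \left(- \frac{7}{2} - 91\right) = 64 \left(- \frac{189}{2}\right) = -6048$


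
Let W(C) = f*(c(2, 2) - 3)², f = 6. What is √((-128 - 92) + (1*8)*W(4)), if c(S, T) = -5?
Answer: 2*√713 ≈ 53.404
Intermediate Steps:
W(C) = 384 (W(C) = 6*(-5 - 3)² = 6*(-8)² = 6*64 = 384)
√((-128 - 92) + (1*8)*W(4)) = √((-128 - 92) + (1*8)*384) = √(-220 + 8*384) = √(-220 + 3072) = √2852 = 2*√713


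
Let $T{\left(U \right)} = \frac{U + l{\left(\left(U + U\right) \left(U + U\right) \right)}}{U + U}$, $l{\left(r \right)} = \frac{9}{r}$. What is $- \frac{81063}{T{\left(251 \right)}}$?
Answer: $- \frac{10254956526504}{63253013} \approx -1.6213 \cdot 10^{5}$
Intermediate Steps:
$T{\left(U \right)} = \frac{U + \frac{9}{4 U^{2}}}{2 U}$ ($T{\left(U \right)} = \frac{U + \frac{9}{\left(U + U\right) \left(U + U\right)}}{U + U} = \frac{U + \frac{9}{2 U 2 U}}{2 U} = \left(U + \frac{9}{4 U^{2}}\right) \frac{1}{2 U} = \frac{U + \frac{9}{4 U^{2}}}{2 U}$)
$- \frac{81063}{T{\left(251 \right)}} = - \frac{81063}{\frac{1}{2} + \frac{9}{8 \cdot 15813251}} = - \frac{81063}{\frac{1}{2} + \frac{9}{8} \cdot \frac{1}{15813251}} = - \frac{81063}{\frac{1}{2} + \frac{9}{126506008}} = - \frac{81063}{\frac{63253013}{126506008}} = \left(-81063\right) \frac{126506008}{63253013} = - \frac{10254956526504}{63253013}$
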